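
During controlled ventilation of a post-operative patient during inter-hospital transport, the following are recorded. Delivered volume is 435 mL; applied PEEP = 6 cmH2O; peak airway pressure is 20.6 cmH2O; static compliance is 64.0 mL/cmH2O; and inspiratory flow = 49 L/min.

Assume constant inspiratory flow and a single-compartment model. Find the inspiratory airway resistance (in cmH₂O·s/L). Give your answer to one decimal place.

Flow: 49 L/min ÷ 60 = 0.8167 L/s.
Equation of motion (constant flow): PIP = Vt/C + R·V̇ + PEEP.
R·V̇ = PIP − Vt/C − PEEP = 20.6 − 435/64.0 − 6 = 20.6 − 6.797 − 6 = 7.803 cmH2O.
R = 7.803 / 0.8167 = 9.554 cmH2O·s/L.

9.6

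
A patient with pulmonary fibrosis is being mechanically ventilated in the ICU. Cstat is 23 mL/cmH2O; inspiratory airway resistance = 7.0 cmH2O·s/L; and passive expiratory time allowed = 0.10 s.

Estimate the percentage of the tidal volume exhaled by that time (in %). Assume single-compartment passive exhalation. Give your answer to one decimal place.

τ = R × C = 7.0 × 23 mL/cmH2O = 7.0 × 0.023 L/cmH2O = 0.161 s.
Passive exhalation: V(t)/V₀ = e^(−t/τ) = e^(−0.10/0.161) = 0.5373.
Fraction exhaled = 1 − 0.5373 = 0.4627 → 46.27%.

46.3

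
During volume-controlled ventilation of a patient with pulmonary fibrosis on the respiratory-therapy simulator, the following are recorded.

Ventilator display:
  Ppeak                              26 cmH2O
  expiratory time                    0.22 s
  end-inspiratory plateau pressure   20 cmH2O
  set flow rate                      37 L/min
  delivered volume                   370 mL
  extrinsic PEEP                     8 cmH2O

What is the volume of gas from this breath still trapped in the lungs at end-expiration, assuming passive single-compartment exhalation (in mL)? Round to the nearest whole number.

178

Flow: 37 L/min ÷ 60 = 0.6167 L/s.
R = (PIP − Pplat)/V̇ = (26 − 20) / 0.6167 = 6.0/0.6167 = 9.729 cmH2O·s/L.
C = Vt/(Pplat − PEEP) = 370.0 / (20 − 8) = 370.0/12.0 = 30.833 mL/cmH2O.
τ = R × C = 9.729 × 0.03083 L/cmH2O = 0.2999 s.
Fraction remaining = e^(−Te/τ) = e^(−0.22/0.2999) = 0.4802.
Trapped volume = 370.0 × 0.4802 = 177.67 mL.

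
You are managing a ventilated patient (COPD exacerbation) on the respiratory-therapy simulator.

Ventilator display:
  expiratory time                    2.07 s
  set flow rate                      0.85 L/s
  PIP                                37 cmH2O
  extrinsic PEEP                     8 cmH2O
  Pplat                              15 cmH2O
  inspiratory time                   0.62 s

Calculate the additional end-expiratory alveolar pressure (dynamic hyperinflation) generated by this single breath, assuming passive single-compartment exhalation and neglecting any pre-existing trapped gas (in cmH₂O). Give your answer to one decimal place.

2.4

Vt = flow × Ti = 0.85 L/s × 0.62 s × 1000 mL/L = 527.0 mL.
R = (PIP − Pplat)/V̇ = (37 − 15) / 0.85 = 22.0/0.85 = 25.882 cmH2O·s/L.
C = Vt/(Pplat − PEEP) = 527.0 / (15 − 8) = 527.0/7.0 = 75.286 mL/cmH2O.
τ = R × C = 25.882 × 0.07529 L/cmH2O = 1.949 s.
Fraction remaining = e^(−Te/τ) = e^(−2.07/1.949) = 0.3457; trapped volume = 527.0 × 0.3457 = 182.18 mL.
Additional alveolar pressure from trapping ≈ V_trapped / C = 182.18 / 75.286 = 2.42 cmH2O.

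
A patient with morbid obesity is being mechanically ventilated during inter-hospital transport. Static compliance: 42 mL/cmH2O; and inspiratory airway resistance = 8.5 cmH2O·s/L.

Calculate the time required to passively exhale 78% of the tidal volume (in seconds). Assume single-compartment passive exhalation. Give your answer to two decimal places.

0.54

τ = R × C = 8.5 × 42 mL/cmH2O = 8.5 × 0.042 L/cmH2O = 0.357 s.
Exhaled fraction f = 1 − e^(−t/τ) → t = −τ·ln(1 − f) = −0.357·ln(0.22) = 0.5405 s.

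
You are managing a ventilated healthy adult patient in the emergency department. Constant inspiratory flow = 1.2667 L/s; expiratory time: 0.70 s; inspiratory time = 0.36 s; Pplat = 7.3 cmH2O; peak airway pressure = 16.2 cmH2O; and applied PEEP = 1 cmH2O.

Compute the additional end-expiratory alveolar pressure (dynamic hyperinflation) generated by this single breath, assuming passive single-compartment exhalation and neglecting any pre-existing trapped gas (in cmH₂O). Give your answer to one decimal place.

1.6

Vt = flow × Ti = 1.2667 L/s × 0.36 s × 1000 mL/L = 456.01 mL.
R = (PIP − Pplat)/V̇ = (16.2 − 7.3) / 1.2667 = 8.9/1.2667 = 7.026 cmH2O·s/L.
C = Vt/(Pplat − PEEP) = 456.01 / (7.3 − 1) = 456.01/6.3 = 72.383 mL/cmH2O.
τ = R × C = 7.026 × 0.07238 L/cmH2O = 0.5085 s.
Fraction remaining = e^(−Te/τ) = e^(−0.70/0.5085) = 0.2524; trapped volume = 456.01 × 0.2524 = 115.1 mL.
Additional alveolar pressure from trapping ≈ V_trapped / C = 115.1 / 72.383 = 1.59 cmH2O.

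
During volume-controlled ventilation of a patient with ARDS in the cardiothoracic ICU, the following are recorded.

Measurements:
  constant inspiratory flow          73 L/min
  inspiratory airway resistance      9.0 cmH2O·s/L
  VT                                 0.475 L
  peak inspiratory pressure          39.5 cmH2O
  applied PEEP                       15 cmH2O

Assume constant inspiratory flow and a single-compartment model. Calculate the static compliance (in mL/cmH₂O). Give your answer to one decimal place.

35.1

Flow: 73 L/min ÷ 60 = 1.2167 L/s.
Equation of motion (constant flow): PIP = Vt/C + R·V̇ + PEEP.
Vt/C = PIP − R·V̇ − PEEP = 39.5 − 9.0×1.2167 − 15 = 39.5 − 10.95 − 15 = 13.55 cmH2O.
C = Vt / 13.55 = 475 / 13.55 = 35.055 mL/cmH2O.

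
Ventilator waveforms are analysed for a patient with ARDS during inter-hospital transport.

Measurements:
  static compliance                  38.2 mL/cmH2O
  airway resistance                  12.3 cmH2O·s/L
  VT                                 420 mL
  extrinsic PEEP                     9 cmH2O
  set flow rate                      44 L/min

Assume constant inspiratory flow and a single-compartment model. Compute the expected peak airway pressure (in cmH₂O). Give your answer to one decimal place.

Flow: 44 L/min ÷ 60 = 0.7333 L/s.
Equation of motion (constant flow): PIP = Vt/C + R·V̇ + PEEP.
PIP = 420/38.2 + 12.3×0.7333 + 9 = 10.995 + 9.02 + 9 = 29.015 cmH2O.

29.0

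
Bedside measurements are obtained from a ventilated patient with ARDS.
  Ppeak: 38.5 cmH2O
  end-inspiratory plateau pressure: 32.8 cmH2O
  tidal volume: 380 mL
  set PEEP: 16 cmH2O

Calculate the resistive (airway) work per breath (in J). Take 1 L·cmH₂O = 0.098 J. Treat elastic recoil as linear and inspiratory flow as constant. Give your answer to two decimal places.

With constant inspiratory flow the resistive pressure is constant at PIP − Pplat = 38.5 − 32.8 = 5.7 cmH2O, so resistive work = 5.7 × 0.380 = 2.166 L·cmH2O.
× 0.098 J/(L·cmH2O) → 0.2123 J.

0.21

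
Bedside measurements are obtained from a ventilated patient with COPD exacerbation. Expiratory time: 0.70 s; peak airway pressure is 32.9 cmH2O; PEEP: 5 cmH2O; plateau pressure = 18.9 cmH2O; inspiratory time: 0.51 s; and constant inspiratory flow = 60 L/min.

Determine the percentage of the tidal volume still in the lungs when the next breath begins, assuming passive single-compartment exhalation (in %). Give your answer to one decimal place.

25.6

Flow: 60 L/min ÷ 60 = 1 L/s.
Vt = flow × Ti = 1 L/s × 0.51 s × 1000 mL/L = 510.0 mL.
R = (PIP − Pplat)/V̇ = (32.9 − 18.9) / 1 = 14.0/1 = 14.0 cmH2O·s/L.
C = Vt/(Pplat − PEEP) = 510.0 / (18.9 − 5) = 510.0/13.9 = 36.691 mL/cmH2O.
τ = R × C = 14.0 × 0.03669 L/cmH2O = 0.5137 s.
Fraction remaining at end-expiration = e^(−Te/τ) = e^(−0.70/0.5137) = 0.256 → 25.6%.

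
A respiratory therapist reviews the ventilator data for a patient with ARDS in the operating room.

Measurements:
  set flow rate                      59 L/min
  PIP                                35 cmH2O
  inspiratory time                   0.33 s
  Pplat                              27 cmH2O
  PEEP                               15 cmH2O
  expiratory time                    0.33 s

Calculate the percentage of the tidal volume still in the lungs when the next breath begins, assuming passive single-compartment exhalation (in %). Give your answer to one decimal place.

22.3

Flow: 59 L/min ÷ 60 = 0.9833 L/s.
Vt = flow × Ti = 0.9833 L/s × 0.33 s × 1000 mL/L = 324.49 mL.
R = (PIP − Pplat)/V̇ = (35 − 27) / 0.9833 = 8.0/0.9833 = 8.136 cmH2O·s/L.
C = Vt/(Pplat − PEEP) = 324.49 / (27 − 15) = 324.49/12.0 = 27.041 mL/cmH2O.
τ = R × C = 8.136 × 0.02704 L/cmH2O = 0.22 s.
Fraction remaining at end-expiration = e^(−Te/τ) = e^(−0.33/0.22) = 0.2231 → 22.31%.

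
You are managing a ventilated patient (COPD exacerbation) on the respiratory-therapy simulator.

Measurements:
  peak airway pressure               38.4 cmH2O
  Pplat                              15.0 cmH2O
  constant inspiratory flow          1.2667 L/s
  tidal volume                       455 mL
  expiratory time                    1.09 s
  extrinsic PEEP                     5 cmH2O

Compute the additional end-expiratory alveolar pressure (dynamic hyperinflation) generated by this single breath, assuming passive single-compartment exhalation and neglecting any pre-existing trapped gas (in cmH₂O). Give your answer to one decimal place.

2.7

R = (PIP − Pplat)/V̇ = (38.4 − 15.0) / 1.2667 = 23.4/1.2667 = 18.473 cmH2O·s/L.
C = Vt/(Pplat − PEEP) = 455.0 / (15.0 − 5) = 455.0/10.0 = 45.5 mL/cmH2O.
τ = R × C = 18.473 × 0.0455 L/cmH2O = 0.8405 s.
Fraction remaining = e^(−Te/τ) = e^(−1.09/0.8405) = 0.2734; trapped volume = 455.0 × 0.2734 = 124.4 mL.
Additional alveolar pressure from trapping ≈ V_trapped / C = 124.4 / 45.5 = 2.734 cmH2O.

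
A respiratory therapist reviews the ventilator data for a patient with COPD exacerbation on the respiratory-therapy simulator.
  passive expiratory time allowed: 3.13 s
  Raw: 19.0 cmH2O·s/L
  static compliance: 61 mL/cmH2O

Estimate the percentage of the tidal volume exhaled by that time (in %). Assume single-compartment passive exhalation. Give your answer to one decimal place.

93.3

τ = R × C = 19.0 × 61 mL/cmH2O = 19.0 × 0.061 L/cmH2O = 1.159 s.
Passive exhalation: V(t)/V₀ = e^(−t/τ) = e^(−3.13/1.159) = 0.06716.
Fraction exhaled = 1 − 0.06716 = 0.9328 → 93.28%.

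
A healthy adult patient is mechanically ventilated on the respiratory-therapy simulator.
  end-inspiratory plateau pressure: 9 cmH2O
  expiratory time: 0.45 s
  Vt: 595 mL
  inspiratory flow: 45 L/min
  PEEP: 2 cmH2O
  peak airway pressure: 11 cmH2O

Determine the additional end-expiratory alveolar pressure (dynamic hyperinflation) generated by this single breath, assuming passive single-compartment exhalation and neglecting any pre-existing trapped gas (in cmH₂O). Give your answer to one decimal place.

1.0

Flow: 45 L/min ÷ 60 = 0.75 L/s.
R = (PIP − Pplat)/V̇ = (11 − 9) / 0.75 = 2.0/0.75 = 2.667 cmH2O·s/L.
C = Vt/(Pplat − PEEP) = 595.0 / (9 − 2) = 595.0/7.0 = 85.0 mL/cmH2O.
τ = R × C = 2.667 × 0.085 L/cmH2O = 0.2267 s.
Fraction remaining = e^(−Te/τ) = e^(−0.45/0.2267) = 0.1374; trapped volume = 595.0 × 0.1374 = 81.753 mL.
Additional alveolar pressure from trapping ≈ V_trapped / C = 81.753 / 85.0 = 0.9618 cmH2O.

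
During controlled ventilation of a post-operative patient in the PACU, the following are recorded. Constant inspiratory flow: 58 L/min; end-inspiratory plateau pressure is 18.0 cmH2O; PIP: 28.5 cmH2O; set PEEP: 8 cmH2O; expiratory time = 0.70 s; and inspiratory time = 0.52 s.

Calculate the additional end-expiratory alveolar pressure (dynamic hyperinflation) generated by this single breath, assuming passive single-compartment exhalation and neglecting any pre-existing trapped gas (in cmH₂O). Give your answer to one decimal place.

2.8

Flow: 58 L/min ÷ 60 = 0.9667 L/s.
Vt = flow × Ti = 0.9667 L/s × 0.52 s × 1000 mL/L = 502.68 mL.
R = (PIP − Pplat)/V̇ = (28.5 − 18.0) / 0.9667 = 10.5/0.9667 = 10.862 cmH2O·s/L.
C = Vt/(Pplat − PEEP) = 502.68 / (18.0 − 8) = 502.68/10.0 = 50.268 mL/cmH2O.
τ = R × C = 10.862 × 0.05027 L/cmH2O = 0.546 s.
Fraction remaining = e^(−Te/τ) = e^(−0.70/0.546) = 0.2775; trapped volume = 502.68 × 0.2775 = 139.49 mL.
Additional alveolar pressure from trapping ≈ V_trapped / C = 139.49 / 50.268 = 2.775 cmH2O.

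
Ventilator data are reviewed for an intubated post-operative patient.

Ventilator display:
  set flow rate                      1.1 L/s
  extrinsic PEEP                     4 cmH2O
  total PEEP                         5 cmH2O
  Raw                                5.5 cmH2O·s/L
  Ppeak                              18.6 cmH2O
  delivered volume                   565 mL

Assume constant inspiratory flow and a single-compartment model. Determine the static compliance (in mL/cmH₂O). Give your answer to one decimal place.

74.8

Total PEEP = 5 cmH2O (set 4 + intrinsic 1); this is the baseline alveolar pressure.
Equation of motion (constant flow): PIP = Vt/C + R·V̇ + PEEP.
Vt/C = PIP − R·V̇ − PEEP = 18.6 − 5.5×1.1 − 5 = 18.6 − 6.05 − 5 = 7.55 cmH2O.
C = Vt / 7.55 = 565 / 7.55 = 74.834 mL/cmH2O.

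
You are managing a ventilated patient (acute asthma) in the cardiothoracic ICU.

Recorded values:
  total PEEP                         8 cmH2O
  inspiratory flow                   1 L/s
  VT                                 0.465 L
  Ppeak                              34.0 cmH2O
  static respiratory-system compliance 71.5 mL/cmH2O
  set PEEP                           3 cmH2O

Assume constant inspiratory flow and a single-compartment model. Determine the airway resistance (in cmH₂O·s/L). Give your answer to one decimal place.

19.5

Total PEEP = 8 cmH2O (set 3 + intrinsic 5); this is the baseline alveolar pressure.
Equation of motion (constant flow): PIP = Vt/C + R·V̇ + PEEP.
R·V̇ = PIP − Vt/C − PEEP = 34.0 − 465/71.5 − 8 = 34.0 − 6.503 − 8 = 19.497 cmH2O.
R = 19.497 / 1 = 19.497 cmH2O·s/L.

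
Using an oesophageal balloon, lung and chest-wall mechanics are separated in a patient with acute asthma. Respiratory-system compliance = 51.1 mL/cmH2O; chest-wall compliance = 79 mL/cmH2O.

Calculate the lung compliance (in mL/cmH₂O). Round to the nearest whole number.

1/CL = 1/Crs − 1/Ccw.
1/CL = 1/51.1 − 1/79 = 0.006911.
CL = 144.7 mL/cmH2O.

145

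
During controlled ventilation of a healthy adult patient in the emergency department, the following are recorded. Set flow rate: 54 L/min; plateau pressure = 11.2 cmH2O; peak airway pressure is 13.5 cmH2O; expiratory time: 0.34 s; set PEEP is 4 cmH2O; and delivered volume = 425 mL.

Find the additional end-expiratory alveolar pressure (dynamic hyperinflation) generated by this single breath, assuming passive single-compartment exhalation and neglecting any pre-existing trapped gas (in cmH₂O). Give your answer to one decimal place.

Flow: 54 L/min ÷ 60 = 0.9 L/s.
R = (PIP − Pplat)/V̇ = (13.5 − 11.2) / 0.9 = 2.3/0.9 = 2.556 cmH2O·s/L.
C = Vt/(Pplat − PEEP) = 425.0 / (11.2 − 4) = 425.0/7.2 = 59.028 mL/cmH2O.
τ = R × C = 2.556 × 0.05903 L/cmH2O = 0.1509 s.
Fraction remaining = e^(−Te/τ) = e^(−0.34/0.1509) = 0.1051; trapped volume = 425.0 × 0.1051 = 44.668 mL.
Additional alveolar pressure from trapping ≈ V_trapped / C = 44.668 / 59.028 = 0.7567 cmH2O.

0.8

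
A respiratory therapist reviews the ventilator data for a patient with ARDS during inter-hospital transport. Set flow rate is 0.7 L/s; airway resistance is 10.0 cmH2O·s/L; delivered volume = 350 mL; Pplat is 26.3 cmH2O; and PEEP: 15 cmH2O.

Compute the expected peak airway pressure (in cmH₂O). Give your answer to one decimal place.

PIP = Pplat + Raw × flow = 26.3 + 10.0 × 0.7 = 26.3 + 7.0 = 33.3 cmH2O.

33.3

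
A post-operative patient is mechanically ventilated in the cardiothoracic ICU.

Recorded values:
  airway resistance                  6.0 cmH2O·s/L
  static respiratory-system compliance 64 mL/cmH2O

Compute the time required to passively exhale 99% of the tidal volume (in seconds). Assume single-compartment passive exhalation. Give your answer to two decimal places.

1.77

τ = R × C = 6.0 × 64 mL/cmH2O = 6.0 × 0.064 L/cmH2O = 0.384 s.
Exhaled fraction f = 1 − e^(−t/τ) → t = −τ·ln(1 − f) = −0.384·ln(0.01) = 1.768 s.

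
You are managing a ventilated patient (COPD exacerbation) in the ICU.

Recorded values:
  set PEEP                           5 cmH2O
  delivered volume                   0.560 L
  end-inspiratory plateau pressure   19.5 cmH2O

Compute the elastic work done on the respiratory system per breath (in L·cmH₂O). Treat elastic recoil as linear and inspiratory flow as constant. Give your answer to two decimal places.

4.06

Elastic work ≈ ½ × (Pplat − PEEP) × Vt = 0.5 × (19.5 − 5) × 0.560 L = 0.5 × 14.5 × 0.560 = 4.06 L·cmH2O.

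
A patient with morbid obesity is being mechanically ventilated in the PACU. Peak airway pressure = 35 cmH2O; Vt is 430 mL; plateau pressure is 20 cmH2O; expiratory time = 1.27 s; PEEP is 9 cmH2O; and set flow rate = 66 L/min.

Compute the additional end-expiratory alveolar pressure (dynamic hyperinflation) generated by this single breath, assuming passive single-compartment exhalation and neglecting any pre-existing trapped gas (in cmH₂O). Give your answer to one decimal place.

Flow: 66 L/min ÷ 60 = 1.1 L/s.
R = (PIP − Pplat)/V̇ = (35 − 20) / 1.1 = 15.0/1.1 = 13.636 cmH2O·s/L.
C = Vt/(Pplat − PEEP) = 430.0 / (20 − 9) = 430.0/11.0 = 39.091 mL/cmH2O.
τ = R × C = 13.636 × 0.03909 L/cmH2O = 0.533 s.
Fraction remaining = e^(−Te/τ) = e^(−1.27/0.533) = 0.0923; trapped volume = 430.0 × 0.0923 = 39.689 mL.
Additional alveolar pressure from trapping ≈ V_trapped / C = 39.689 / 39.091 = 1.015 cmH2O.

1.0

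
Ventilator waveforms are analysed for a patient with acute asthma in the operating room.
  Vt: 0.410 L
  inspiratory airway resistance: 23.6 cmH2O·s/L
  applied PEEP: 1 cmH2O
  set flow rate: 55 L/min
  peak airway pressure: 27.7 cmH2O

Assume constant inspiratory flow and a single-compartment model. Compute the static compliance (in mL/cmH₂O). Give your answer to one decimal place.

Flow: 55 L/min ÷ 60 = 0.9167 L/s.
Equation of motion (constant flow): PIP = Vt/C + R·V̇ + PEEP.
Vt/C = PIP − R·V̇ − PEEP = 27.7 − 23.6×0.9167 − 1 = 27.7 − 21.634 − 1 = 5.066 cmH2O.
C = Vt / 5.066 = 410 / 5.066 = 80.932 mL/cmH2O.

80.9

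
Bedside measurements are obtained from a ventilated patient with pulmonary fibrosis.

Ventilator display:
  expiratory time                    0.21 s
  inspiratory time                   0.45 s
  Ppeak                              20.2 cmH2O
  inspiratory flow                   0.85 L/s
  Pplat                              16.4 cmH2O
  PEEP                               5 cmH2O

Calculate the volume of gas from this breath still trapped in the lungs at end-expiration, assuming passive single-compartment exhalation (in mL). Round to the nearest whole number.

94

Vt = flow × Ti = 0.85 L/s × 0.45 s × 1000 mL/L = 382.5 mL.
R = (PIP − Pplat)/V̇ = (20.2 − 16.4) / 0.85 = 3.8/0.85 = 4.471 cmH2O·s/L.
C = Vt/(Pplat − PEEP) = 382.5 / (16.4 − 5) = 382.5/11.4 = 33.553 mL/cmH2O.
τ = R × C = 4.471 × 0.03355 L/cmH2O = 0.15 s.
Fraction remaining = e^(−Te/τ) = e^(−0.21/0.15) = 0.2466.
Trapped volume = 382.5 × 0.2466 = 94.325 mL.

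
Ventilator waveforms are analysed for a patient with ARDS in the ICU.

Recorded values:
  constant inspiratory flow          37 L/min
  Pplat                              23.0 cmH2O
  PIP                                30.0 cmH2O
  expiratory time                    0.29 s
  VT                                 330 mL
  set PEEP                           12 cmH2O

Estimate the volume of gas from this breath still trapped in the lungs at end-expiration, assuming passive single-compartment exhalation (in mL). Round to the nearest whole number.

141

Flow: 37 L/min ÷ 60 = 0.6167 L/s.
R = (PIP − Pplat)/V̇ = (30.0 − 23.0) / 0.6167 = 7.0/0.6167 = 11.351 cmH2O·s/L.
C = Vt/(Pplat − PEEP) = 330.0 / (23.0 − 12) = 330.0/11.0 = 30.0 mL/cmH2O.
τ = R × C = 11.351 × 0.03 L/cmH2O = 0.3405 s.
Fraction remaining = e^(−Te/τ) = e^(−0.29/0.3405) = 0.4267.
Trapped volume = 330.0 × 0.4267 = 140.81 mL.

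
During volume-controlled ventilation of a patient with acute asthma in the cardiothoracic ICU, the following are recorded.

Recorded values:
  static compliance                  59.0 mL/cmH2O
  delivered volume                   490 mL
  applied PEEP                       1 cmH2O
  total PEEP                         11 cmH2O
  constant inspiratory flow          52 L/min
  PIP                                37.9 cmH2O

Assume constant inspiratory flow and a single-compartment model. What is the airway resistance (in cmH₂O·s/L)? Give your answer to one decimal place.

21.5

Flow: 52 L/min ÷ 60 = 0.8667 L/s.
Total PEEP = 11 cmH2O (set 1 + intrinsic 10); this is the baseline alveolar pressure.
Equation of motion (constant flow): PIP = Vt/C + R·V̇ + PEEP.
R·V̇ = PIP − Vt/C − PEEP = 37.9 − 490/59.0 − 11 = 37.9 − 8.305 − 11 = 18.595 cmH2O.
R = 18.595 / 0.8667 = 21.455 cmH2O·s/L.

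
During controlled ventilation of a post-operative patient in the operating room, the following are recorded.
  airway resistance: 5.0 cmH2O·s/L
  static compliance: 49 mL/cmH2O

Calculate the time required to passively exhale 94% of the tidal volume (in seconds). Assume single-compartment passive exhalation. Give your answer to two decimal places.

0.69

τ = R × C = 5.0 × 49 mL/cmH2O = 5.0 × 0.049 L/cmH2O = 0.245 s.
Exhaled fraction f = 1 − e^(−t/τ) → t = −τ·ln(1 − f) = −0.245·ln(0.06) = 0.6893 s.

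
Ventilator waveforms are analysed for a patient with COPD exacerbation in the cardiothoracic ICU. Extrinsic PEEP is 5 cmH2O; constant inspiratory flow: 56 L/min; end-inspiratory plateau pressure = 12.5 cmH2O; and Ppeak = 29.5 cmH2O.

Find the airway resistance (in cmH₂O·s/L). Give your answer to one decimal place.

Flow: 56 L/min ÷ 60 = 0.9333 L/s.
Raw = (PIP − Pplat) / flow = (29.5 − 12.5) / 0.9333 = 17.0 / 0.9333 = 18.215 cmH2O·s/L.

18.2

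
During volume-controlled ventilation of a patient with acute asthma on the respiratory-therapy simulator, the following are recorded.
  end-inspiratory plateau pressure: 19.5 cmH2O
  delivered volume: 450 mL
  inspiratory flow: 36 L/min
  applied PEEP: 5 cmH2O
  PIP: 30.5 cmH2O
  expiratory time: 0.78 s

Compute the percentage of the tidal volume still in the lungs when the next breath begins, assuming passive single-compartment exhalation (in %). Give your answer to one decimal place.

25.4

Flow: 36 L/min ÷ 60 = 0.6 L/s.
R = (PIP − Pplat)/V̇ = (30.5 − 19.5) / 0.6 = 11.0/0.6 = 18.333 cmH2O·s/L.
C = Vt/(Pplat − PEEP) = 450.0 / (19.5 − 5) = 450.0/14.5 = 31.034 mL/cmH2O.
τ = R × C = 18.333 × 0.03103 L/cmH2O = 0.5689 s.
Fraction remaining at end-expiration = e^(−Te/τ) = e^(−0.78/0.5689) = 0.2538 → 25.38%.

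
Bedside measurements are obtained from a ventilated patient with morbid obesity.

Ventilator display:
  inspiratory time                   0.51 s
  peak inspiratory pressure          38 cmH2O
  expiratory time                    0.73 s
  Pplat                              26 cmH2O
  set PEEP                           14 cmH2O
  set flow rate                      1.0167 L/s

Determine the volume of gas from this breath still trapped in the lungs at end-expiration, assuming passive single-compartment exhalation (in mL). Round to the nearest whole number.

Vt = flow × Ti = 1.0167 L/s × 0.51 s × 1000 mL/L = 518.52 mL.
R = (PIP − Pplat)/V̇ = (38 − 26) / 1.0167 = 12.0/1.0167 = 11.803 cmH2O·s/L.
C = Vt/(Pplat − PEEP) = 518.52 / (26 − 14) = 518.52/12.0 = 43.21 mL/cmH2O.
τ = R × C = 11.803 × 0.04321 L/cmH2O = 0.51 s.
Fraction remaining = e^(−Te/τ) = e^(−0.73/0.51) = 0.239.
Trapped volume = 518.52 × 0.239 = 123.93 mL.

124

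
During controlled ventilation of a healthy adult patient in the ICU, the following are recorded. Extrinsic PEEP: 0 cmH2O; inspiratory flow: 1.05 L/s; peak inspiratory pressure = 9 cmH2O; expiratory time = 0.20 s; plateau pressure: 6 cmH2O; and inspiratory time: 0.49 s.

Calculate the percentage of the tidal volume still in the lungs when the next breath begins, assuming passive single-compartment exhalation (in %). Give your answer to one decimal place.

Vt = flow × Ti = 1.05 L/s × 0.49 s × 1000 mL/L = 514.5 mL.
R = (PIP − Pplat)/V̇ = (9 − 6) / 1.05 = 3.0/1.05 = 2.857 cmH2O·s/L.
C = Vt/(Pplat − PEEP) = 514.5 / (6 − 0) = 514.5/6.0 = 85.75 mL/cmH2O.
τ = R × C = 2.857 × 0.08575 L/cmH2O = 0.245 s.
Fraction remaining at end-expiration = e^(−Te/τ) = e^(−0.20/0.245) = 0.4421 → 44.21%.

44.2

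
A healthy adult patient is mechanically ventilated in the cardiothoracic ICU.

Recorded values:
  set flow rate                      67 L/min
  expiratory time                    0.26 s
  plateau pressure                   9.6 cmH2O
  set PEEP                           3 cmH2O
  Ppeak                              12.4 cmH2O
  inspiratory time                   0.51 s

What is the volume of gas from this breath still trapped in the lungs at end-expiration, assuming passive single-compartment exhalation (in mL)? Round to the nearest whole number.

Flow: 67 L/min ÷ 60 = 1.1167 L/s.
Vt = flow × Ti = 1.1167 L/s × 0.51 s × 1000 mL/L = 569.52 mL.
R = (PIP − Pplat)/V̇ = (12.4 − 9.6) / 1.1167 = 2.8/1.1167 = 2.507 cmH2O·s/L.
C = Vt/(Pplat − PEEP) = 569.52 / (9.6 − 3) = 569.52/6.6 = 86.291 mL/cmH2O.
τ = R × C = 2.507 × 0.08629 L/cmH2O = 0.2163 s.
Fraction remaining = e^(−Te/τ) = e^(−0.26/0.2163) = 0.3006.
Trapped volume = 569.52 × 0.3006 = 171.2 mL.

171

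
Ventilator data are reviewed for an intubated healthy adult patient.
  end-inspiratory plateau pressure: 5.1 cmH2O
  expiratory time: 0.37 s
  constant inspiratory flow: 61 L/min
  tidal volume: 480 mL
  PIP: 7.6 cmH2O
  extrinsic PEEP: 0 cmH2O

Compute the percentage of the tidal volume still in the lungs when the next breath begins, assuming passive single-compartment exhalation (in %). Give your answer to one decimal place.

20.2

Flow: 61 L/min ÷ 60 = 1.0167 L/s.
R = (PIP − Pplat)/V̇ = (7.6 − 5.1) / 1.0167 = 2.5/1.0167 = 2.459 cmH2O·s/L.
C = Vt/(Pplat − PEEP) = 480.0 / (5.1 − 0) = 480.0/5.1 = 94.118 mL/cmH2O.
τ = R × C = 2.459 × 0.09412 L/cmH2O = 0.2314 s.
Fraction remaining at end-expiration = e^(−Te/τ) = e^(−0.37/0.2314) = 0.2021 → 20.21%.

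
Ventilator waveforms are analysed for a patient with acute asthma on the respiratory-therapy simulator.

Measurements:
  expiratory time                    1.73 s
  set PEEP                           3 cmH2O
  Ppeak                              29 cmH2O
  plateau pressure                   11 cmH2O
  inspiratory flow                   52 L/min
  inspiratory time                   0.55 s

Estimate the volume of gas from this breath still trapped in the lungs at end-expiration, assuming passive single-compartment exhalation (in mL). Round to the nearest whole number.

Flow: 52 L/min ÷ 60 = 0.8667 L/s.
Vt = flow × Ti = 0.8667 L/s × 0.55 s × 1000 mL/L = 476.69 mL.
R = (PIP − Pplat)/V̇ = (29 − 11) / 0.8667 = 18.0/0.8667 = 20.768 cmH2O·s/L.
C = Vt/(Pplat − PEEP) = 476.69 / (11 − 3) = 476.69/8.0 = 59.586 mL/cmH2O.
τ = R × C = 20.768 × 0.05959 L/cmH2O = 1.238 s.
Fraction remaining = e^(−Te/τ) = e^(−1.73/1.238) = 0.2472.
Trapped volume = 476.69 × 0.2472 = 117.84 mL.

118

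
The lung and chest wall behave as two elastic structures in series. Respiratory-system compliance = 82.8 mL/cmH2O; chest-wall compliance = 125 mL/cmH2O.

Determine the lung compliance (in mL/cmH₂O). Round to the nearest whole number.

1/CL = 1/Crs − 1/Ccw.
1/CL = 1/82.8 − 1/125 = 0.004077.
CL = 245.28 mL/cmH2O.

245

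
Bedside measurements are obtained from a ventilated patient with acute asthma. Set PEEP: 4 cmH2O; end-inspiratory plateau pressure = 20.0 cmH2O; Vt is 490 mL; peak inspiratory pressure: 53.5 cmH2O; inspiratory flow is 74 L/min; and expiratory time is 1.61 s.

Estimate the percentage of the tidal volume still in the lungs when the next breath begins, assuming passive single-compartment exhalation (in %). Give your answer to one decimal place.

Flow: 74 L/min ÷ 60 = 1.2333 L/s.
R = (PIP − Pplat)/V̇ = (53.5 − 20.0) / 1.2333 = 33.5/1.2333 = 27.163 cmH2O·s/L.
C = Vt/(Pplat − PEEP) = 490.0 / (20.0 − 4) = 490.0/16.0 = 30.625 mL/cmH2O.
τ = R × C = 27.163 × 0.03063 L/cmH2O = 0.832 s.
Fraction remaining at end-expiration = e^(−Te/τ) = e^(−1.61/0.832) = 0.1444 → 14.44%.

14.4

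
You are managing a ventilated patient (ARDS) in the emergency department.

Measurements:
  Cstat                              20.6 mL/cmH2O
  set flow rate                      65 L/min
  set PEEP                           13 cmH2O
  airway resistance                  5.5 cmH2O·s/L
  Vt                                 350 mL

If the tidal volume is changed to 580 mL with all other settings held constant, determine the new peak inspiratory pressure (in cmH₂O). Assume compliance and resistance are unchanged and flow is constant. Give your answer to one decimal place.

Flow: 65 L/min ÷ 60 = 1.0833 L/s.
PIP = Vt/C + R·V̇ + PEEP (constant-flow equation of motion).
Only the elastic term changes: ΔPIP = ΔVt / C = (580 − 350) / 20.6 = 11.165 cmH2O.
Original PIP = 350/20.6 + 5.5×1.0833 + 13 = 35.948 cmH2O; new PIP = 35.948 + (11.165) = 47.113 cmH2O.

47.1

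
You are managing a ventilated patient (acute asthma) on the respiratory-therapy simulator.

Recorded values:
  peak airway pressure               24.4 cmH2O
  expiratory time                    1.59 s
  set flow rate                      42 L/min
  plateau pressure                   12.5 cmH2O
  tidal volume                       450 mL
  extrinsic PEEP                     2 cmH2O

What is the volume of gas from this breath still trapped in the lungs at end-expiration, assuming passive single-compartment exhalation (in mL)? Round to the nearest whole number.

Flow: 42 L/min ÷ 60 = 0.7 L/s.
R = (PIP − Pplat)/V̇ = (24.4 − 12.5) / 0.7 = 11.9/0.7 = 17.0 cmH2O·s/L.
C = Vt/(Pplat − PEEP) = 450.0 / (12.5 − 2) = 450.0/10.5 = 42.857 mL/cmH2O.
τ = R × C = 17.0 × 0.04286 L/cmH2O = 0.7286 s.
Fraction remaining = e^(−Te/τ) = e^(−1.59/0.7286) = 0.1128.
Trapped volume = 450.0 × 0.1128 = 50.76 mL.

51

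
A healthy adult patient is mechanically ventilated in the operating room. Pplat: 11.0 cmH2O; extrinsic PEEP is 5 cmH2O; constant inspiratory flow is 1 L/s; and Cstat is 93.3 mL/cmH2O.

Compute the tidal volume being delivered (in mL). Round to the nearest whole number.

560

Vt = Cstat × (Pplat − PEEP) = 93.3 × (11.0 − 5) = 93.3 × 6.0 = 559.8 mL.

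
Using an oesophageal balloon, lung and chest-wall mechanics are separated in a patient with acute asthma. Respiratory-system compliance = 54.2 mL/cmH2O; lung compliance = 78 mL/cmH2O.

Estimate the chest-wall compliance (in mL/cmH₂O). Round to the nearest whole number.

1/Ccw = 1/Crs − 1/CL.
1/Ccw = 1/54.2 − 1/78 = 0.00563.
Ccw = 177.62 mL/cmH2O.

178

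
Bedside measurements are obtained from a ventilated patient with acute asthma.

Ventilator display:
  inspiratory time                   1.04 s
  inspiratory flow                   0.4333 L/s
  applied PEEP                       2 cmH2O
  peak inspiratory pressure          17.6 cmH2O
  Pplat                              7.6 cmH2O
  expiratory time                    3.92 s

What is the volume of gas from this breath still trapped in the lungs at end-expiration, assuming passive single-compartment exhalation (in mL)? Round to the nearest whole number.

Vt = flow × Ti = 0.4333 L/s × 1.04 s × 1000 mL/L = 450.63 mL.
R = (PIP − Pplat)/V̇ = (17.6 − 7.6) / 0.4333 = 10.0/0.4333 = 23.079 cmH2O·s/L.
C = Vt/(Pplat − PEEP) = 450.63 / (7.6 − 2) = 450.63/5.6 = 80.47 mL/cmH2O.
τ = R × C = 23.079 × 0.08047 L/cmH2O = 1.857 s.
Fraction remaining = e^(−Te/τ) = e^(−3.92/1.857) = 0.1211.
Trapped volume = 450.63 × 0.1211 = 54.571 mL.

55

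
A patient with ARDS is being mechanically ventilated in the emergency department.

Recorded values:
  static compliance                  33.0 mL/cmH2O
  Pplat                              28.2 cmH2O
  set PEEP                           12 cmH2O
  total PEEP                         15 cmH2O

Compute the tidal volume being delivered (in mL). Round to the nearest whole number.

436

End-expiratory occlusion gives total PEEP = 15 cmH2O (intrinsic PEEP = 15 − 12 = 3). Use total PEEP for the elastic gradient.
Vt = Cstat × (Pplat − PEEPtotal) = 33.0 × (28.2 − 15) = 33.0 × 13.2 = 435.6 mL.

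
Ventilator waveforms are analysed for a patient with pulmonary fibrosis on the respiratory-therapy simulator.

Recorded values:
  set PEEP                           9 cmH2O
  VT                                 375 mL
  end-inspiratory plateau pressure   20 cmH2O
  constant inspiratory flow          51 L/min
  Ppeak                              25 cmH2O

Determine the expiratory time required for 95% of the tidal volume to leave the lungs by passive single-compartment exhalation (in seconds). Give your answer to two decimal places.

Flow: 51 L/min ÷ 60 = 0.85 L/s.
R = (PIP − Pplat)/V̇ = (25 − 20) / 0.85 = 5.0/0.85 = 5.882 cmH2O·s/L.
C = Vt/(Pplat − PEEP) = 375.0 / (20 − 9) = 375.0/11.0 = 34.091 mL/cmH2O.
τ = R × C = 5.882 × 0.03409 L/cmH2O = 0.2005 s.
t = −τ·ln(1 − 0.95) = −0.2005·ln(0.05) = 0.6006 s.

0.60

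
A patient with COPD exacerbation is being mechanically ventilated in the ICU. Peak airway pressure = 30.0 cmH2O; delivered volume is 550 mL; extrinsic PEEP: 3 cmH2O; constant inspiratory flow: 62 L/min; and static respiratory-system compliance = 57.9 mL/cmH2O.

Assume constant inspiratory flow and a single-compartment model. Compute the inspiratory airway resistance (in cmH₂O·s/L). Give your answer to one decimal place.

Flow: 62 L/min ÷ 60 = 1.0333 L/s.
Equation of motion (constant flow): PIP = Vt/C + R·V̇ + PEEP.
R·V̇ = PIP − Vt/C − PEEP = 30.0 − 550/57.9 − 3 = 30.0 − 9.499 − 3 = 17.501 cmH2O.
R = 17.501 / 1.0333 = 16.937 cmH2O·s/L.

16.9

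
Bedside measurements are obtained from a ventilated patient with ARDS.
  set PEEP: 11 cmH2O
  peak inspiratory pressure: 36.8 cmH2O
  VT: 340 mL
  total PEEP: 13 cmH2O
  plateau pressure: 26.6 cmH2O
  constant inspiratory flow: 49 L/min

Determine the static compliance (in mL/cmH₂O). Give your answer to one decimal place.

End-expiratory occlusion gives total PEEP = 13 cmH2O (intrinsic PEEP = 13 − 11 = 2). Use total PEEP for the elastic gradient.
Cstat = Vt / (Pplat − PEEPtotal) = 340 / (26.6 − 13) = 340 / 13.6 = 25.0 mL/cmH2O.

25.0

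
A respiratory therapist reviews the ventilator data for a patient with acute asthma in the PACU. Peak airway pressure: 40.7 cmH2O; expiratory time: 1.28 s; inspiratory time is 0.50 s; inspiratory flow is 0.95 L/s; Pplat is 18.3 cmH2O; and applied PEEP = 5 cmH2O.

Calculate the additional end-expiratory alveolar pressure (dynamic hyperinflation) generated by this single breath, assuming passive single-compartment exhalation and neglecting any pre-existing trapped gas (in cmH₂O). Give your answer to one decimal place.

Vt = flow × Ti = 0.95 L/s × 0.50 s × 1000 mL/L = 475.0 mL.
R = (PIP − Pplat)/V̇ = (40.7 − 18.3) / 0.95 = 22.4/0.95 = 23.579 cmH2O·s/L.
C = Vt/(Pplat − PEEP) = 475.0 / (18.3 − 5) = 475.0/13.3 = 35.714 mL/cmH2O.
τ = R × C = 23.579 × 0.03571 L/cmH2O = 0.842 s.
Fraction remaining = e^(−Te/τ) = e^(−1.28/0.842) = 0.2187; trapped volume = 475.0 × 0.2187 = 103.88 mL.
Additional alveolar pressure from trapping ≈ V_trapped / C = 103.88 / 35.714 = 2.909 cmH2O.

2.9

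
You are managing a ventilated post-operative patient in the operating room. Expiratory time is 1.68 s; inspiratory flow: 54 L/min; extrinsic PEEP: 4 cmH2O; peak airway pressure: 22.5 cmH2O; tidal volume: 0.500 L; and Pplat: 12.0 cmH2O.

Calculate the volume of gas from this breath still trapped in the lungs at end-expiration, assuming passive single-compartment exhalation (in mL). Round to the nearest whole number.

Flow: 54 L/min ÷ 60 = 0.9 L/s.
R = (PIP − Pplat)/V̇ = (22.5 − 12.0) / 0.9 = 10.5/0.9 = 11.667 cmH2O·s/L.
C = Vt/(Pplat − PEEP) = 500.0 / (12.0 − 4) = 500.0/8.0 = 62.5 mL/cmH2O.
τ = R × C = 11.667 × 0.0625 L/cmH2O = 0.7292 s.
Fraction remaining = e^(−Te/τ) = e^(−1.68/0.7292) = 0.09987.
Trapped volume = 500.0 × 0.09987 = 49.935 mL.

50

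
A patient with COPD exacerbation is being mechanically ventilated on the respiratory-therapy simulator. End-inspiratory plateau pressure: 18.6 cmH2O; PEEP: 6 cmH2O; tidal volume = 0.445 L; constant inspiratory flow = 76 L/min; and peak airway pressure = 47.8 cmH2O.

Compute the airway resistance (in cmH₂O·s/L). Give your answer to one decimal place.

Flow: 76 L/min ÷ 60 = 1.2667 L/s.
Raw = (PIP − Pplat) / flow = (47.8 − 18.6) / 1.2667 = 29.2 / 1.2667 = 23.052 cmH2O·s/L.

23.1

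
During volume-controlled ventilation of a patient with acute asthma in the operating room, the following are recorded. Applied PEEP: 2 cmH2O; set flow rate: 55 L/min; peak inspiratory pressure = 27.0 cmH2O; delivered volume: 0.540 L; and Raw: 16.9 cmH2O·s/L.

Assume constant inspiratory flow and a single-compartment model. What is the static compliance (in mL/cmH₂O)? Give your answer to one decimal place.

56.8

Flow: 55 L/min ÷ 60 = 0.9167 L/s.
Equation of motion (constant flow): PIP = Vt/C + R·V̇ + PEEP.
Vt/C = PIP − R·V̇ − PEEP = 27.0 − 16.9×0.9167 − 2 = 27.0 − 15.492 − 2 = 9.508 cmH2O.
C = Vt / 9.508 = 540 / 9.508 = 56.794 mL/cmH2O.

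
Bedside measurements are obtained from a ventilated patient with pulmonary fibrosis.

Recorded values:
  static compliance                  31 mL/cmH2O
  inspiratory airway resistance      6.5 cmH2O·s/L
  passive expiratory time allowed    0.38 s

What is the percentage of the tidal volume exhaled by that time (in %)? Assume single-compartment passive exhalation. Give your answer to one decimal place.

τ = R × C = 6.5 × 31 mL/cmH2O = 6.5 × 0.031 L/cmH2O = 0.2015 s.
Passive exhalation: V(t)/V₀ = e^(−t/τ) = e^(−0.38/0.2015) = 0.1517.
Fraction exhaled = 1 − 0.1517 = 0.8483 → 84.83%.

84.8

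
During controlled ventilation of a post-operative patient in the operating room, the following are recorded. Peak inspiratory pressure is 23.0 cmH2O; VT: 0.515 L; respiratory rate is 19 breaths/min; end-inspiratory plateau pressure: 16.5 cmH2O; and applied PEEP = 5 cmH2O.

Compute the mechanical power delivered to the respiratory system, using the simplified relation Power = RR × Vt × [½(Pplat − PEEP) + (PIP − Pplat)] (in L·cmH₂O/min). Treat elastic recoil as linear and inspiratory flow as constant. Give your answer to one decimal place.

119.9

Per-breath work = Vt × [½(Pplat−PEEP) + (PIP−Pplat)] = 0.515 × [0.5×11.5 + 6.5] = 0.515 × 12.25 = 6.309 L·cmH2O.
Power = 19 × 6.309 = 119.87 L·cmH2O/min.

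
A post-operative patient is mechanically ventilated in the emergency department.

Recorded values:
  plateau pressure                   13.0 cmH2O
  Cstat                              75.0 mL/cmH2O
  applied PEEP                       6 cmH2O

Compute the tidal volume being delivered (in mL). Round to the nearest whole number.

Vt = Cstat × (Pplat − PEEP) = 75.0 × (13.0 − 6) = 75.0 × 7.0 = 525.0 mL.

525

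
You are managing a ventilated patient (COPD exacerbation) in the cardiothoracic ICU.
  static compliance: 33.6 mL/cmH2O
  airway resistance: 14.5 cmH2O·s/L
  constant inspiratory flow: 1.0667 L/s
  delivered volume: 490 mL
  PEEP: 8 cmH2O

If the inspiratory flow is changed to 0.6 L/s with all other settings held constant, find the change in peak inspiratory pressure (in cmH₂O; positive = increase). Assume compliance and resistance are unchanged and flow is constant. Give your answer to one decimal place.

PIP = Vt/C + R·V̇ + PEEP (constant-flow equation of motion).
Only the resistive term changes: ΔPIP = R × ΔV̇ = 14.5 × (0.6 − 1.0667) = 14.5 × -0.4667 = -6.767 cmH2O.

-6.8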